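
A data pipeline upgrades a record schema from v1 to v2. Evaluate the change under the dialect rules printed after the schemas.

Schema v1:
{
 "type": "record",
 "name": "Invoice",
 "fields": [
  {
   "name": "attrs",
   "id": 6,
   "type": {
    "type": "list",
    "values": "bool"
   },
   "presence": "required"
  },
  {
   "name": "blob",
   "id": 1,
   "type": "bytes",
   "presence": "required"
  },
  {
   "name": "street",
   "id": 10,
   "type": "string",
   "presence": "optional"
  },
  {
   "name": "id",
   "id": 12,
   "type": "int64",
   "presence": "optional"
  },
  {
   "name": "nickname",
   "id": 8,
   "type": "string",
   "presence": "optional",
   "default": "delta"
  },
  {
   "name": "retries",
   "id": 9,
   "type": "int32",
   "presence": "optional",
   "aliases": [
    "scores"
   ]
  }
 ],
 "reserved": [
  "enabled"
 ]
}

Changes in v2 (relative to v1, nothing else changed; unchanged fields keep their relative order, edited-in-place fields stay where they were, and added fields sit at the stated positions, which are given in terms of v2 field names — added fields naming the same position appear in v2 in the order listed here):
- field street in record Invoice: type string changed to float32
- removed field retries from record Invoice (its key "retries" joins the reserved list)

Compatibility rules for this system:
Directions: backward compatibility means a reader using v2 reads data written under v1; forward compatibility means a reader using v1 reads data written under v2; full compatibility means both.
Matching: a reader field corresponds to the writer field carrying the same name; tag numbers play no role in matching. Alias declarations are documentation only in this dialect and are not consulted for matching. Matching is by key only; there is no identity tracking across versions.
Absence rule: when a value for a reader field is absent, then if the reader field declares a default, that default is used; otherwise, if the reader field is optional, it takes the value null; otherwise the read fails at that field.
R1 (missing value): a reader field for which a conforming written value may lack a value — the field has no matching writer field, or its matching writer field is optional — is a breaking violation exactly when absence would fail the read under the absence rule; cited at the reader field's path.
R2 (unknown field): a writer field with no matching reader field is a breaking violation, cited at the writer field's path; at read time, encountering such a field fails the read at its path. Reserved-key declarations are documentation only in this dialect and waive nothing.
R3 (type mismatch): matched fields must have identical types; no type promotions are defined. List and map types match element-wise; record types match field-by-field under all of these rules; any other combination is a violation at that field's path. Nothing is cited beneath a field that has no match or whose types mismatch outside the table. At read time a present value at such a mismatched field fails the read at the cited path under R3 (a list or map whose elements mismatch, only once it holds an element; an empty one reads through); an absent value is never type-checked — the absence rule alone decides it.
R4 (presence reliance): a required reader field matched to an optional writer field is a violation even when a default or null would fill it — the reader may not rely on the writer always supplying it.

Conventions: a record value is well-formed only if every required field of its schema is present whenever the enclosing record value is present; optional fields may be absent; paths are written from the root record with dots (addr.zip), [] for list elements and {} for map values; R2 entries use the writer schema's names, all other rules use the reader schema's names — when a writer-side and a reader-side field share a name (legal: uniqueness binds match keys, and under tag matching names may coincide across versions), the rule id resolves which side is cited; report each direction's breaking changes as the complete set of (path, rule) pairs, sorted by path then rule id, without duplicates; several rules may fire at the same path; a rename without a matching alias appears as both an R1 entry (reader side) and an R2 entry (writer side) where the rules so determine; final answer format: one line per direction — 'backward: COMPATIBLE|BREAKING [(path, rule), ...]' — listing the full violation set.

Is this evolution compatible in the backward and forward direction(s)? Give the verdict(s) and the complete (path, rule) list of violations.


each type pair in Invoice: writer, then reader
checking backward for Invoice: reader v2 against writer v1:
  writer required, list<bool> -> list<bool>: reader attrs maps from writer attrs
  writer required, bytes -> bytes: reader blob maps from writer blob
  writer optional, string -> float32: reader street maps from writer street
  writer optional, int64 -> int64: reader id maps from writer id
  writer optional, string -> string: reader nickname maps from writer nickname
  retries (writer side), unknown to reader
  rule R2 violated at retries
  rule R3 violated at street
  backward on Invoice therefore BREAKING (2)
checking forward for Invoice: reader v1 against writer v2:
  writer required, list<bool> -> list<bool>: reader attrs maps from writer attrs
  writer required, bytes -> bytes: reader blob maps from writer blob
  writer optional, float32 -> string: reader street maps from writer street
  writer optional, int64 -> int64: reader id maps from writer id
  writer optional, string -> string: reader nickname maps from writer nickname
  retries has no writer counterpart
  rule R3 violated at street
  forward on Invoice therefore BREAKING (1)

backward: BREAKING [(retries, R2), (street, R3)]; forward: BREAKING [(street, R3)]


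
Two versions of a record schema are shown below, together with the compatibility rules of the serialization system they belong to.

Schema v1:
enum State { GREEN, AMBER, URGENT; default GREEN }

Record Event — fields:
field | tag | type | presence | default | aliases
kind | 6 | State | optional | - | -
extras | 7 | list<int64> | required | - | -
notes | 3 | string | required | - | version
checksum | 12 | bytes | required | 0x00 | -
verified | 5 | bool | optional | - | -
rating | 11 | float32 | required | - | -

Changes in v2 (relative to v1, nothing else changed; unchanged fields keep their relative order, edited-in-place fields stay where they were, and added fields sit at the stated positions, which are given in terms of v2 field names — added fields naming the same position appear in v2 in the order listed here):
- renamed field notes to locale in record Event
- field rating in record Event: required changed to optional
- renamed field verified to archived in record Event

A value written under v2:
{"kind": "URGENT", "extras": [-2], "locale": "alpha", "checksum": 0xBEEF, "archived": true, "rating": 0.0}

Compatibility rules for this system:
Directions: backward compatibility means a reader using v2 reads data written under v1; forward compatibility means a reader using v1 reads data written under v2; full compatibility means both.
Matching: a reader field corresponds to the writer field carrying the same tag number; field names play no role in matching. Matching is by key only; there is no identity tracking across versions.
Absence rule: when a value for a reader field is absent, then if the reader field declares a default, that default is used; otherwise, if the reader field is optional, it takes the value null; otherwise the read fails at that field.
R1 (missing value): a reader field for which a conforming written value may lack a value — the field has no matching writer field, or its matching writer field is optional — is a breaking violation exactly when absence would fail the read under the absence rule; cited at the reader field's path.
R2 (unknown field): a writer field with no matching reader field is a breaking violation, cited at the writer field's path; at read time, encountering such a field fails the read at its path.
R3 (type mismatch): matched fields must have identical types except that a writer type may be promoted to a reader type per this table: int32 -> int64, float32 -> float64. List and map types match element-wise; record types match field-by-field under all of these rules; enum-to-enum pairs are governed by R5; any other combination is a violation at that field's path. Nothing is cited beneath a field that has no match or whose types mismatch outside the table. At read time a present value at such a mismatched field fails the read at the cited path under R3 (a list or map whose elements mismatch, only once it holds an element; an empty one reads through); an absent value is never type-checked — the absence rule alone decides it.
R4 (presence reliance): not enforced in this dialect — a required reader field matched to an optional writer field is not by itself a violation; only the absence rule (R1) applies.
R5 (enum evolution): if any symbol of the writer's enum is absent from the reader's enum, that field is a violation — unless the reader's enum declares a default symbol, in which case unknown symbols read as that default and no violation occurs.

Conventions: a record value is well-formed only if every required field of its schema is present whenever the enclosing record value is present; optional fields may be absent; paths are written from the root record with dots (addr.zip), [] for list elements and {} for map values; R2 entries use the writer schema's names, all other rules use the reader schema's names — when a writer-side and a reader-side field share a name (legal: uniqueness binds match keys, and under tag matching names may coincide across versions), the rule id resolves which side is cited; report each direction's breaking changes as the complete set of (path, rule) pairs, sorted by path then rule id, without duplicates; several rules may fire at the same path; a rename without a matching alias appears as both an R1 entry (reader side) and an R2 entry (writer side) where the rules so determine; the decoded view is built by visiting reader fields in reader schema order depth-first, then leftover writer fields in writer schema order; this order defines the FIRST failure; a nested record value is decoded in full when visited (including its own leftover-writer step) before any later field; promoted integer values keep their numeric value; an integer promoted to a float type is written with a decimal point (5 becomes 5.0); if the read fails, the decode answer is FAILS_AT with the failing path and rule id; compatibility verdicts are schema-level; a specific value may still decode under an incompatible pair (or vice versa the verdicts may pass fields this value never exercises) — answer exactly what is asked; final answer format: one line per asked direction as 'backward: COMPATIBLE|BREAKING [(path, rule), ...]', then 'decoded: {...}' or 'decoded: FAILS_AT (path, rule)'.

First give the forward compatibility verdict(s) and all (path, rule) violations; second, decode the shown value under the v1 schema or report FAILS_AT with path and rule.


arrows below run writer -> reader for Event
forward pass over Event, reader schema v1, writer schema v2:
  kind: paired with writer kind (State -> State; writer optional)
  extras: paired with writer extras (list<int64> -> list<int64>; writer required)
  notes: paired with writer locale (string -> string; writer required)
  checksum: paired with writer checksum (bytes -> bytes; writer required)
  verified: paired with writer archived (bool -> bool; writer optional)
  rating: paired with writer rating (float32 -> float32; writer optional)
  rule R1 violated at rating
  => forward verdict for Event: BREAKING, 1 violation(s)
decoding the Event value with the v1 reader:
  kind := "URGENT"
  extras := [-2]
  notes := "alpha" (from writer locale)
  checksum := 0xBEEF
  verified := true (from writer archived)
  rating := 0.0
  => decoded: {"kind": "URGENT", "extras": [-2], "notes": "alpha", "checksum": 0xBEEF, "verified": true, "rating": 0.0}
checking off the Event differences that do not matter here:
  renamed field notes to locale in record Event -> inert for the asked Event verdict: nothing fires
  renamed field verified to archived in record Event -> inert for the asked Event verdict: nothing fires

forward: BREAKING [(rating, R1)]; decoded: {"kind": "URGENT", "extras": [-2], "notes": "alpha", "checksum": 0xBEEF, "verified": true, "rating": 0.0}


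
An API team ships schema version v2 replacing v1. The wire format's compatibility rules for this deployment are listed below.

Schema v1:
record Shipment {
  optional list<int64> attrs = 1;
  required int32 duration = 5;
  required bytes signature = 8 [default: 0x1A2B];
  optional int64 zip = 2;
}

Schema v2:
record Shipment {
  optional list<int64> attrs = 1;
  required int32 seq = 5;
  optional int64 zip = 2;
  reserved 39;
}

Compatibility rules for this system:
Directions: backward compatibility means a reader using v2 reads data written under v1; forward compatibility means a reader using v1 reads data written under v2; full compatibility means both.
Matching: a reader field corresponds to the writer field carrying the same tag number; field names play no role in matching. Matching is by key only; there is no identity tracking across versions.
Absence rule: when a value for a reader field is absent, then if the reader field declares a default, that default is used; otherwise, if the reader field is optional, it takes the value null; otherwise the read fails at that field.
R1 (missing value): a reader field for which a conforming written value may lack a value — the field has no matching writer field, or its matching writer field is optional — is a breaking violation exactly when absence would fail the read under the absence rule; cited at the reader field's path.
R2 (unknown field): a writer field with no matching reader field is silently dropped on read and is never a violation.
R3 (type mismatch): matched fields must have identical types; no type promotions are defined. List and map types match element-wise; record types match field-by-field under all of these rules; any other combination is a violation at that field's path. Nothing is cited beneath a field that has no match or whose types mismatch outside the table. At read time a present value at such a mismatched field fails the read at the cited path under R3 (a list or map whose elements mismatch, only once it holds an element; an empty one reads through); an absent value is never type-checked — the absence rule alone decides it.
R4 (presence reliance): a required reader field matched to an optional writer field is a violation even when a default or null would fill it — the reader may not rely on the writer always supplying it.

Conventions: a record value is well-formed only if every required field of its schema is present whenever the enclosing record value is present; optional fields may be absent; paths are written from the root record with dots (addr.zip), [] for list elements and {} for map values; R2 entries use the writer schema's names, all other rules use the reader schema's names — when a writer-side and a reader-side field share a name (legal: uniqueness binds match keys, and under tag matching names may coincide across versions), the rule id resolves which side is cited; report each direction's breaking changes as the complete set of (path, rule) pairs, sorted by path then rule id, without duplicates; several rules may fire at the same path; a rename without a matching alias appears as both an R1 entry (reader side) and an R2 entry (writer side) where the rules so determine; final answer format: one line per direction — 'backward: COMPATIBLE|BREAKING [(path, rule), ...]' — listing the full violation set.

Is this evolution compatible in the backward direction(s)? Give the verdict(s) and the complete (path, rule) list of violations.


backward: COMPATIBLE []

arrows below run writer -> reader for Shipment
checking backward for Shipment: reader v2 against writer v1:
  attrs <- attrs (list<int64> -> list<int64>, writer optional)
  seq <- duration (int32 -> int32, writer required)
  zip <- zip (int64 -> int64, writer optional)
  signature (writer side), unknown to reader
  => no violations; backward on Shipment: COMPATIBLE
checking off the Shipment differences that do not matter here:
  renamed field duration to seq in record Shipment -> fires no rule on Shipment, leaving the asked answer as it is
  removed field signature from record Shipment -> fires no rule on Shipment, leaving the asked answer as it is


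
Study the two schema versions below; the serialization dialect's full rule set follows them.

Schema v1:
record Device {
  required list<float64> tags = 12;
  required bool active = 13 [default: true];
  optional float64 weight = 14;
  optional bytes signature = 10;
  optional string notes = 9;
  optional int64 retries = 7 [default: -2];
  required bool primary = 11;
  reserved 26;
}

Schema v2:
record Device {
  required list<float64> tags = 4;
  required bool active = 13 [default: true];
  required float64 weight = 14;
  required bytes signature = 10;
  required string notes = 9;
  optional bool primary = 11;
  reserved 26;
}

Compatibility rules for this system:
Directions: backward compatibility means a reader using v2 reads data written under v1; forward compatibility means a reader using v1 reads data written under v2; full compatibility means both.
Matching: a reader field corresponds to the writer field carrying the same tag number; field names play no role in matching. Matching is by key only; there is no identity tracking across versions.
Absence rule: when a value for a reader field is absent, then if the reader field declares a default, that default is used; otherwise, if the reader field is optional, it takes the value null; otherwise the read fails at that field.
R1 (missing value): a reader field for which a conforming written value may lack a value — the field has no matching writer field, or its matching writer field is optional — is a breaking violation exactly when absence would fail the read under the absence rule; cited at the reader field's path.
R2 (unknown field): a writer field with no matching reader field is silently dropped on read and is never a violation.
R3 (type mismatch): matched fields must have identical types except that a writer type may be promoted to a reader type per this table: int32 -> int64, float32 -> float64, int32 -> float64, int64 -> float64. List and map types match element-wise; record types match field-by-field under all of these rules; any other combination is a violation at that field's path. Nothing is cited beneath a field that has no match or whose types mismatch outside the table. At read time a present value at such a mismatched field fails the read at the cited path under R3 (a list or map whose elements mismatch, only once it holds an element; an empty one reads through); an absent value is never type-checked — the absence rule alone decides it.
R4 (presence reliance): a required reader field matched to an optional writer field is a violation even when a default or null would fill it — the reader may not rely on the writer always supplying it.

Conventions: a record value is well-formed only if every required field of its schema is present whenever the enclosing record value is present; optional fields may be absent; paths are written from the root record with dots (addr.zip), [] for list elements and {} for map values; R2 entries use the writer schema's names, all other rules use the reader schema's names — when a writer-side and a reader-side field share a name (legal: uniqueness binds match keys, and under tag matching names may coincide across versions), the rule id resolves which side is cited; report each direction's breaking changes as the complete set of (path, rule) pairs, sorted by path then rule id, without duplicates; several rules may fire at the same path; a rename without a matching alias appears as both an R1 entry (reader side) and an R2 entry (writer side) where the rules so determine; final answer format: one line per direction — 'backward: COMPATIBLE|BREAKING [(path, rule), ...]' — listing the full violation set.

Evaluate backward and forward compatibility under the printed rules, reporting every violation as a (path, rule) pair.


backward: BREAKING [(notes, R1), (notes, R4), (signature, R1), (signature, R4), (tags, R1), (weight, R1), (weight, R4)]; forward: BREAKING [(primary, R1), (primary, R4), (tags, R1)]

arrows below run writer -> reader for Device
backward on Device — v2 reading data written by v1:
  tags has no writer counterpart
  active <- active (bool -> bool, writer required)
  weight <- weight (float64 -> float64, writer optional)
  signature <- signature (bytes -> bytes, writer optional)
  notes <- notes (string -> string, writer optional)
  primary <- primary (bool -> bool, writer required)
  writer field tags has no reader counterpart
  writer field retries has no reader counterpart
  breaking: (notes, R1)
  breaking: (notes, R4)
  breaking: (signature, R1)
  breaking: (signature, R4)
  breaking: (tags, R1)
  breaking: (weight, R1)
  breaking: (weight, R4)
  backward on Device therefore BREAKING (7)
forward on Device — v1 reading data written by v2:
  tags has no writer counterpart
  active <- active (bool -> bool, writer required)
  weight <- weight (float64 -> float64, writer required)
  signature <- signature (bytes -> bytes, writer required)
  notes <- notes (string -> string, writer required)
  retries has no writer counterpart
  primary <- primary (bool -> bool, writer optional)
  writer field tags has no reader counterpart
  breaking: (primary, R1)
  breaking: (primary, R4)
  breaking: (tags, R1)
  forward on Device therefore BREAKING (3)


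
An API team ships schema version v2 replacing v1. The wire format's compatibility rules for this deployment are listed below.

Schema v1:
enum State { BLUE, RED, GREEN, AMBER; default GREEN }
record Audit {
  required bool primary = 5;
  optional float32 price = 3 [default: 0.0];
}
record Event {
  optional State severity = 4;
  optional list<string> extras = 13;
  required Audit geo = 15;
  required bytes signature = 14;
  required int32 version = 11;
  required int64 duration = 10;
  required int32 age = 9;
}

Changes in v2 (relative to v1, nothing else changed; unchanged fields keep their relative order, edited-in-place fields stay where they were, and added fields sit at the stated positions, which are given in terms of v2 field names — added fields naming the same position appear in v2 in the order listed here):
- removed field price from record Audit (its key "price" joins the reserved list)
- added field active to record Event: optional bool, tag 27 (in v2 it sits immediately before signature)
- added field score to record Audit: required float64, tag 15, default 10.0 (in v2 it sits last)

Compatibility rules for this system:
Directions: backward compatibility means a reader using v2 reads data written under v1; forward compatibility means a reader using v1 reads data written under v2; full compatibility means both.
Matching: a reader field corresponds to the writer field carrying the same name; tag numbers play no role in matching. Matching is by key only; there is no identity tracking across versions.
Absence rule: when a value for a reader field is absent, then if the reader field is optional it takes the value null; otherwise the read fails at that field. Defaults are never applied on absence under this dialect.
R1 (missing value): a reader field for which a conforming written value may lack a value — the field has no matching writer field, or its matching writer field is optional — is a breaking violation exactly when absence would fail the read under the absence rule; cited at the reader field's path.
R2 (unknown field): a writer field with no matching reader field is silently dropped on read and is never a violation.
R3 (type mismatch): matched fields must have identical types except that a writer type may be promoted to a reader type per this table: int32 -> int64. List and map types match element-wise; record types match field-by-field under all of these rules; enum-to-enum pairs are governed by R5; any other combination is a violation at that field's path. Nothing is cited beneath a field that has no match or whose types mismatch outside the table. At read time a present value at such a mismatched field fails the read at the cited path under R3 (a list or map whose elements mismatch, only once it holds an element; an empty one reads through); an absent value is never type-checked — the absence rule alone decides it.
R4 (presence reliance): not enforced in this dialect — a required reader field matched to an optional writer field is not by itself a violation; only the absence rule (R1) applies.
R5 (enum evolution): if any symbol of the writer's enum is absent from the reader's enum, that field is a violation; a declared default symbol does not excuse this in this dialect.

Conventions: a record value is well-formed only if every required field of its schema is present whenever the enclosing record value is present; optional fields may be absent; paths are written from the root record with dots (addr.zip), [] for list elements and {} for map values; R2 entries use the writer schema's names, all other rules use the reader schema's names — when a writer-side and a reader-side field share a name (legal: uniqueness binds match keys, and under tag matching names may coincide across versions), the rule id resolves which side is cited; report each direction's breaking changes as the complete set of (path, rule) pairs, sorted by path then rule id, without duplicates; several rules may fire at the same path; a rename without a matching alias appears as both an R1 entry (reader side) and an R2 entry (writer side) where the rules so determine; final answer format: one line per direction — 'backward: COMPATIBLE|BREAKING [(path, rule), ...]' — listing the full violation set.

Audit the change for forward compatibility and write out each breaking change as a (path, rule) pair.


forward: COMPATIBLE []

the writer's type comes first in each Event pair
checking forward for Event: reader v1 against writer v2:
  severity: State -> State, writer optional; from severity
  extras: list<string> -> list<string>, writer optional; from extras
  geo: Audit -> Audit, writer required; from geo
  signature: bytes -> bytes, writer required; from signature
  version: int32 -> int32, writer required; from version
  duration: int64 -> int64, writer required; from duration
  age: int32 -> int32, writer required; from age
  writer active: unknown to reader
  geo.primary: bool -> bool, writer required; from geo.primary
  geo.price has no writer counterpart
  writer geo.score: unknown to reader
  nothing fires on Event: forward is COMPATIBLE
checking off the Event differences that do not matter here:
  removed field price from record Audit (its key "price" joins the reserved list) -> triggers nothing under Event's printed rules — same verdict
  added field active to record Event: optional bool, tag 27 (in v2 it sits immediately before signature) -> triggers nothing under Event's printed rules — same verdict
  added field score to record Audit: required float64, tag 15, default 10.0 (in v2 it sits last) -> affects backward compatibility only, which is not asked


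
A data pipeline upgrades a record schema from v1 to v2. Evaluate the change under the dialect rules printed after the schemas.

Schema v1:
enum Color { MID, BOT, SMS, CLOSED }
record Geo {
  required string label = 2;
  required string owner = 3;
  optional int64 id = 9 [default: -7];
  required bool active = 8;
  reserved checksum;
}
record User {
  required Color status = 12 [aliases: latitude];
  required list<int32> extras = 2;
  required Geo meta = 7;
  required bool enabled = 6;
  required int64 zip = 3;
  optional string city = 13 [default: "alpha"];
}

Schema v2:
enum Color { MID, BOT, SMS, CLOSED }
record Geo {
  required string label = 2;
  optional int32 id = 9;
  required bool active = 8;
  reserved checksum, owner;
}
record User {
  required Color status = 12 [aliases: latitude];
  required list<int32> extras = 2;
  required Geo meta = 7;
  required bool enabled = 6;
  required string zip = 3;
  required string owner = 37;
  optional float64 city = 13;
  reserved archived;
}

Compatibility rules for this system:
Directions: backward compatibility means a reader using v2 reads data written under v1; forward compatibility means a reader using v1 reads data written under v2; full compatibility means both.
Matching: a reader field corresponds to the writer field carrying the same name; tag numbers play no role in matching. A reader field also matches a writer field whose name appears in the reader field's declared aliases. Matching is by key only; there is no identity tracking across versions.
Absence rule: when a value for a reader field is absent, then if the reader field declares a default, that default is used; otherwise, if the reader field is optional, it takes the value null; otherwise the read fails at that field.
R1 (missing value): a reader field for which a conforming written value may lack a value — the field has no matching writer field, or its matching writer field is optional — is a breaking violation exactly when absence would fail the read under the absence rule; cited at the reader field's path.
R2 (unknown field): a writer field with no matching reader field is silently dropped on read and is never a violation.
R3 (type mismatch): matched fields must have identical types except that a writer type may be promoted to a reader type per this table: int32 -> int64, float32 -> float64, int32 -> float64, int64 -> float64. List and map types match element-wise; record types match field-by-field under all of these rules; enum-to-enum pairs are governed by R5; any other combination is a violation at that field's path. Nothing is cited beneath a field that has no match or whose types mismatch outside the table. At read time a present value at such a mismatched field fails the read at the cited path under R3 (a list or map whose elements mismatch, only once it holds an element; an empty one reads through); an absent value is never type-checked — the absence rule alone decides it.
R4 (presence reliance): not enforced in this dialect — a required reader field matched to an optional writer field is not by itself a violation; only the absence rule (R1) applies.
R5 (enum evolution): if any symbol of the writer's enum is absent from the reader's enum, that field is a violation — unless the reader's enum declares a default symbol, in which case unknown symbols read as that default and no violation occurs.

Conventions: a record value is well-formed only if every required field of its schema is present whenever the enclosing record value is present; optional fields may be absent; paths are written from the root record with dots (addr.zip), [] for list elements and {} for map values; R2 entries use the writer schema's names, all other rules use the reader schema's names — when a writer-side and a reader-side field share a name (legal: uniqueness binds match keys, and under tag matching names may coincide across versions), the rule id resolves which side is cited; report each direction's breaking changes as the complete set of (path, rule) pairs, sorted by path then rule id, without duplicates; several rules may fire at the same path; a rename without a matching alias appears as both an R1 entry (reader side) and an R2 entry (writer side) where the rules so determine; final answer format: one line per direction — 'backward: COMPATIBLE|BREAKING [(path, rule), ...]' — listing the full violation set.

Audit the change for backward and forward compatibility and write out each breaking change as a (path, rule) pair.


each type pair in User: writer, then reader
backward pass over User, reader schema v2, writer schema v1:
  Color -> Color, writer required: status aligns to status
  list<int32> -> list<int32>, writer required: extras aligns to extras
  Geo -> Geo, writer required: meta aligns to meta
  bool -> bool, writer required: enabled aligns to enabled
  int64 -> string, writer required: zip aligns to zip
  owner: no writer-side match
  string -> float64, writer optional: city aligns to city
  string -> string, writer required: meta.label aligns to meta.label
  int64 -> int32, writer optional: meta.id aligns to meta.id
  bool -> bool, writer required: meta.active aligns to meta.active
  leftover writer field: meta.owner
  violation R3 at city
  violation R3 at meta.id
  violation R1 at owner
  violation R3 at zip
  => backward verdict for User: BREAKING, 4 violation(s)
forward pass over User, reader schema v1, writer schema v2:
  Color -> Color, writer required: status aligns to status
  list<int32> -> list<int32>, writer required: extras aligns to extras
  Geo -> Geo, writer required: meta aligns to meta
  bool -> bool, writer required: enabled aligns to enabled
  string -> int64, writer required: zip aligns to zip
  float64 -> string, writer optional: city aligns to city
  leftover writer field: owner
  string -> string, writer required: meta.label aligns to meta.label
  meta.owner: no writer-side match
  int32 -> int64, writer optional: meta.id aligns to meta.id
  bool -> bool, writer required: meta.active aligns to meta.active
  violation R3 at city
  violation R1 at meta.owner
  violation R3 at zip
  => forward verdict for User: BREAKING, 3 violation(s)

backward: BREAKING [(city, R3), (meta.id, R3), (owner, R1), (zip, R3)]; forward: BREAKING [(city, R3), (meta.owner, R1), (zip, R3)]


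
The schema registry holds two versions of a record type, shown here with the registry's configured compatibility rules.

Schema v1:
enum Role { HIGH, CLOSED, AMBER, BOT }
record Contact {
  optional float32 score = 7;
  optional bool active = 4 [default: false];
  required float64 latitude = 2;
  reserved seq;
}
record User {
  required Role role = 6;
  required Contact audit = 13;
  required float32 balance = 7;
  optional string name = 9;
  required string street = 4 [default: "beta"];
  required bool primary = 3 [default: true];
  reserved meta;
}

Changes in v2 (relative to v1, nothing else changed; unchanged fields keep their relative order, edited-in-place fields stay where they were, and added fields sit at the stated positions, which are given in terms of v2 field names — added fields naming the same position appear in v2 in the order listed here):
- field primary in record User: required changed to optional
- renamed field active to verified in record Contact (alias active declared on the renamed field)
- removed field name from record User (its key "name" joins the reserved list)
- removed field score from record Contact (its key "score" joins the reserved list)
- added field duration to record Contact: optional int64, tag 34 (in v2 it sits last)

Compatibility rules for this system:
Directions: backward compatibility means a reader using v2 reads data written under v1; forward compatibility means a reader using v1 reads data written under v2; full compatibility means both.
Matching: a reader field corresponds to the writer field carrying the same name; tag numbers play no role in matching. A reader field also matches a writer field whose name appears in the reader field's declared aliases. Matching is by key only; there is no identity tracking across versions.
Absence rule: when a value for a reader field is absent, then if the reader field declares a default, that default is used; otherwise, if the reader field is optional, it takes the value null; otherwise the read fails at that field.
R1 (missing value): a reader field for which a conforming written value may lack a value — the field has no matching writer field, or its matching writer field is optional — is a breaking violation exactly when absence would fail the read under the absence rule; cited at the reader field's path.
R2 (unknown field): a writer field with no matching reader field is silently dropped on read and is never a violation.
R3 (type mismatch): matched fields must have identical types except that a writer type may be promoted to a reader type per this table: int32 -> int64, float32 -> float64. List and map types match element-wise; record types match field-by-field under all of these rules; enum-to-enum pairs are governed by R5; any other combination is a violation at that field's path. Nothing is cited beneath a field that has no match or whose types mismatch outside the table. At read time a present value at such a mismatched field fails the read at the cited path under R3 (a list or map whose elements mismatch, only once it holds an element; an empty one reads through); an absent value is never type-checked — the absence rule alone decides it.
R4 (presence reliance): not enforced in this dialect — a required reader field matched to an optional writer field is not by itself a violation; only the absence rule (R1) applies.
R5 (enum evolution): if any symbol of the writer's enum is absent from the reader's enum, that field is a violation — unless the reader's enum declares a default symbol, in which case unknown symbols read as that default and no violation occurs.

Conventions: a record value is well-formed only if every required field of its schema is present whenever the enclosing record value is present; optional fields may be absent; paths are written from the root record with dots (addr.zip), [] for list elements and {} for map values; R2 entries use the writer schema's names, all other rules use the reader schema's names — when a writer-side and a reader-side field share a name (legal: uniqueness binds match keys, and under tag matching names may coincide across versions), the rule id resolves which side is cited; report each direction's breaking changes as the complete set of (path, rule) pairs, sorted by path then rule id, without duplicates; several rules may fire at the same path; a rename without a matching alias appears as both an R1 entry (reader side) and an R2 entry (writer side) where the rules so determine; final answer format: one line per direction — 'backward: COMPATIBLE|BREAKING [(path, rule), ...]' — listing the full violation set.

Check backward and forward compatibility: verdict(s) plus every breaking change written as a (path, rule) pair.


backward: COMPATIBLE []; forward: COMPATIBLE []

the writer's type comes first in each User pair
backward analysis of User with v2 as reader and v1 as writer:
  writer required, Role -> Role: reader role maps from writer role
  writer required, Contact -> Contact: reader audit maps from writer audit
  writer required, float32 -> float32: reader balance maps from writer balance
  writer required, string -> string: reader street maps from writer street
  writer required, bool -> bool: reader primary maps from writer primary
  writer field name has no reader counterpart
  writer optional, bool -> bool: reader audit.verified maps from writer audit.active
  writer required, float64 -> float64: reader audit.latitude maps from writer audit.latitude
  no writer field matches reader audit.duration
  writer field audit.score has no reader counterpart
  nothing fires on User: backward is COMPATIBLE
forward analysis of User with v1 as reader and v2 as writer:
  writer required, Role -> Role: reader role maps from writer role
  writer required, Contact -> Contact: reader audit maps from writer audit
  writer required, float32 -> float32: reader balance maps from writer balance
  no writer field matches reader name
  writer required, string -> string: reader street maps from writer street
  writer optional, bool -> bool: reader primary maps from writer primary
  no writer field matches reader audit.score
  no writer field matches reader audit.active
  writer required, float64 -> float64: reader audit.latitude maps from writer audit.latitude
  writer field audit.verified has no reader counterpart
  writer field audit.duration has no reader counterpart
  nothing fires on User: forward is COMPATIBLE


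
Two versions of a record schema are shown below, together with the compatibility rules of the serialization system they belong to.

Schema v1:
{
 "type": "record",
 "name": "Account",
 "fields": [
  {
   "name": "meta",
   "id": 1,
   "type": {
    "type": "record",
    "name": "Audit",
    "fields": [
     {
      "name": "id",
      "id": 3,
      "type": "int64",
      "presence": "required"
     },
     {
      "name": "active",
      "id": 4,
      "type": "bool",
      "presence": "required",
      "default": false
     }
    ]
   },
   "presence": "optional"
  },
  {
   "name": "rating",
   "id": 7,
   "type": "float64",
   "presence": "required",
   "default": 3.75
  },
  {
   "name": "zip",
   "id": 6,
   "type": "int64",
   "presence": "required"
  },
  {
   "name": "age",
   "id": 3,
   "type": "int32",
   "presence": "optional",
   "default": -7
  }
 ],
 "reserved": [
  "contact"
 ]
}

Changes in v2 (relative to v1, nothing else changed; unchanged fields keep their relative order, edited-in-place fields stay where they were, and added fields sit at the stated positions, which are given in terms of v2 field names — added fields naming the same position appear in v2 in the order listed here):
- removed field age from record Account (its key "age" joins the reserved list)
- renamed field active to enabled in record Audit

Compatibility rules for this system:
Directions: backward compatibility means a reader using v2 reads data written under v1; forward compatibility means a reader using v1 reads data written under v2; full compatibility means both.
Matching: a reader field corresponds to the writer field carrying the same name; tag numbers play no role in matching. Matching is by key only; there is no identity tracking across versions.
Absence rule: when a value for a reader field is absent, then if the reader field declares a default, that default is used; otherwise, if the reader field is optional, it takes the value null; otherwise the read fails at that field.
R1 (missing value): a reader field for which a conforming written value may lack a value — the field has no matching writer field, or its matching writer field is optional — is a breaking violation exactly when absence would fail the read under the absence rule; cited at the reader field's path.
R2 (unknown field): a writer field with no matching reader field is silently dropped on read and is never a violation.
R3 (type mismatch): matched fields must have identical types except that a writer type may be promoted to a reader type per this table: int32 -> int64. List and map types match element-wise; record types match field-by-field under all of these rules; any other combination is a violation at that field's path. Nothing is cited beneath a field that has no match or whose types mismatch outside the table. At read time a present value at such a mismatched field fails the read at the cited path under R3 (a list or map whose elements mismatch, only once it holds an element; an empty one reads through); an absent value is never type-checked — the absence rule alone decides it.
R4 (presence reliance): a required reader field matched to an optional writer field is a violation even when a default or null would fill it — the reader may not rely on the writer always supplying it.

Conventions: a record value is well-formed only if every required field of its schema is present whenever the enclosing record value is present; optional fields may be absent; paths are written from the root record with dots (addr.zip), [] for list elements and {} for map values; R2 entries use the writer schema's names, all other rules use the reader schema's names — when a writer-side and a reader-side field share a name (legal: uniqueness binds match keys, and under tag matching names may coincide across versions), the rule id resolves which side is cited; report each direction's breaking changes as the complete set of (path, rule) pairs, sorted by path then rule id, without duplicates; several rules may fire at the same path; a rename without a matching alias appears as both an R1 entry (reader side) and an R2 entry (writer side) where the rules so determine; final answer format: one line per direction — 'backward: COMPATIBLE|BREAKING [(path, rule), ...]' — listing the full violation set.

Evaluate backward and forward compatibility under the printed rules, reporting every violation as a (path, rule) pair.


backward: COMPATIBLE []; forward: COMPATIBLE []

the writer's type comes first in each Account pair
backward analysis of Account with v2 as reader and v1 as writer:
  Audit -> Audit, writer optional: meta aligns to meta
  float64 -> float64, writer required: rating aligns to rating
  int64 -> int64, writer required: zip aligns to zip
  writer age: unknown to reader
  int64 -> int64, writer required: meta.id aligns to meta.id
  meta.enabled has no writer counterpart
  writer meta.active: unknown to reader
  => backward verdict for Account: COMPATIBLE, no violations
forward analysis of Account with v1 as reader and v2 as writer:
  Audit -> Audit, writer optional: meta aligns to meta
  float64 -> float64, writer required: rating aligns to rating
  int64 -> int64, writer required: zip aligns to zip
  age has no writer counterpart
  int64 -> int64, writer required: meta.id aligns to meta.id
  meta.active has no writer counterpart
  writer meta.enabled: unknown to reader
  => forward verdict for Account: COMPATIBLE, no violations
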